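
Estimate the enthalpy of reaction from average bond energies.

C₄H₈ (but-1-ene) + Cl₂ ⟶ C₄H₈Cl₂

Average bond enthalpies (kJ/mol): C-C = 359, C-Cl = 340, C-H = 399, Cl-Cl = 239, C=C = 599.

Bonds broken (reactants):
  C-C: 2 × 359 = 718
  C-H: 8 × 399 = 3192
  C=C: 1 × 599 = 599
  Cl-Cl: 1 × 239 = 239
  Σ(broken) = 4748 kJ
Bonds formed (products):
  C-C: 3 × 359 = 1077
  C-Cl: 2 × 340 = 680
  C-H: 8 × 399 = 3192
  Σ(formed) = 4949 kJ
ΔH = Σ(broken) − Σ(formed) = 4748 − 4949 = −201 kJ

ΔH ≈ −201 kJ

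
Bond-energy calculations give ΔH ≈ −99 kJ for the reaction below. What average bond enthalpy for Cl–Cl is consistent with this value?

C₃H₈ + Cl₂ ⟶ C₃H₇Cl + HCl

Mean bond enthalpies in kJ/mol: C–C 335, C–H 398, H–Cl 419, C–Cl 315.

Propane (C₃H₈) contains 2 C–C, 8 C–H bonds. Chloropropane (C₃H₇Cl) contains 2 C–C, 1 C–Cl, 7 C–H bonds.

Let D be the Cl–Cl bond energy.
Σ(broken) = 2×335 + 8×398 + 1×D = 3854 + D
Σ(formed) = 2×335 + 1×315 + 7×398 + 1×419 = 4190
ΔH = Σ(broken) − Σ(formed) = (3854 + D) − (4190) = −336 + D
Setting this equal to −99 kJ gives D = 237 kJ/mol.

D(Cl–Cl) ≈ 237 kJ/mol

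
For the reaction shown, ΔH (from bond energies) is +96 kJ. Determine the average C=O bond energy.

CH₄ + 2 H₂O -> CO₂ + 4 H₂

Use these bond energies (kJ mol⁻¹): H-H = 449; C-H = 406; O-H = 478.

D(C=O) ≈ 822 kJ/mol

Let D be the C=O bond energy.
Σ(broken) = 4×406 + 4×478 = 3536
Σ(formed) = 2×D + 4×449 = 1796 + 2D
ΔH = Σ(broken) − Σ(formed) = (3536) − (1796 + 2D) = +1740 − 2D
Setting this equal to +96 kJ gives 2D = 1644, so D = 822 kJ/mol.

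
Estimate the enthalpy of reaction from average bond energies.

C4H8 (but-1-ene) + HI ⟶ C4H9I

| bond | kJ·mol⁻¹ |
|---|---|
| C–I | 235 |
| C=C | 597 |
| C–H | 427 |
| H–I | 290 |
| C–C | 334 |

ΔH ≈ −109 kJ

Bonds broken (reactants):
  C–C: 2 × 334 = 668
  C–H: 8 × 427 = 3416
  C=C: 1 × 597 = 597
  H–I: 1 × 290 = 290
  Σ(broken) = 4971 kJ
Bonds formed (products):
  C–C: 3 × 334 = 1002
  C–H: 9 × 427 = 3843
  C–I: 1 × 235 = 235
  Σ(formed) = 5080 kJ
ΔH = Σ(broken) − Σ(formed) = 4971 − 5080 = −109 kJ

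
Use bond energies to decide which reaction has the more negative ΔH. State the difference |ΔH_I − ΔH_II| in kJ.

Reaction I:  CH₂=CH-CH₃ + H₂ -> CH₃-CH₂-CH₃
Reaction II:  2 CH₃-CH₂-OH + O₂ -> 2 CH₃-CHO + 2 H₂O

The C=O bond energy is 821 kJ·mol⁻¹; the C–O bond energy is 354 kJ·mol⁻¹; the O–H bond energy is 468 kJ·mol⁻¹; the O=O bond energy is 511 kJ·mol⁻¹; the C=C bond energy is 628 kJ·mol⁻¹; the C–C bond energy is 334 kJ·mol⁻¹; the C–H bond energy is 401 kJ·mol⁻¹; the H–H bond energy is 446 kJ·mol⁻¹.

Reaction I:
  Bonds broken (reactants):
    C–C: 1 × 334 = 334
    C–H: 6 × 401 = 2406
    C=C: 1 × 628 = 628
    H–H: 1 × 446 = 446
    Σ(broken) = 3814 kJ
  Bonds formed (products):
    C–C: 2 × 334 = 668
    C–H: 8 × 401 = 3208
    Σ(formed) = 3876 kJ
  ΔH_I = 3814 − 3876 = −62 kJ
Reaction II:
  Bonds broken (reactants):
    C–C: 2 × 334 = 668
    C–H: 10 × 401 = 4010
    C–O: 2 × 354 = 708
    O–H: 2 × 468 = 936
    O=O: 1 × 511 = 511
    Σ(broken) = 6833 kJ
  Bonds formed (products):
    C–C: 2 × 334 = 668
    C–H: 8 × 401 = 3208
    C=O: 2 × 821 = 1642
    O–H: 4 × 468 = 1872
    Σ(formed) = 7390 kJ
  ΔH_II = 6833 − 7390 = −557 kJ
ΔH_I − ΔH_II = +495 kJ, so reaction II has the more negative ΔH; |ΔH_I − ΔH_II| = 495 kJ.

Reaction II, by 495 kJ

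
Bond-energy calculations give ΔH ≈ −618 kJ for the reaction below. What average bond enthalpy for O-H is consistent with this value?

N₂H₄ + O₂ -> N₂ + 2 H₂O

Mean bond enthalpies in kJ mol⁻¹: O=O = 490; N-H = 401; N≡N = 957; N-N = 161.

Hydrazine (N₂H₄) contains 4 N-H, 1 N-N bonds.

D(O-H) ≈ 479 kJ/mol

Let D be the O-H bond energy.
Σ(broken) = 4×401 + 1×161 + 1×490 = 2255
Σ(formed) = 1×957 + 4×D = 957 + 4D
ΔH = Σ(broken) − Σ(formed) = (2255) − (957 + 4D) = +1298 − 4D
Setting this equal to −618 kJ gives 4D = 1916, so D = 479 kJ/mol.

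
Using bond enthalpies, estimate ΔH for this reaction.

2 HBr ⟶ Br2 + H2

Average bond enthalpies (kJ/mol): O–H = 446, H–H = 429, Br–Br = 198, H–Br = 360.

Bonds broken (reactants):
  H–Br: 2 × 360 = 720
  Σ(broken) = 720 kJ
Bonds formed (products):
  Br–Br: 1 × 198 = 198
  H–H: 1 × 429 = 429
  Σ(formed) = 627 kJ
ΔH = Σ(broken) − Σ(formed) = 720 − 627 = +93 kJ

ΔH ≈ +93 kJ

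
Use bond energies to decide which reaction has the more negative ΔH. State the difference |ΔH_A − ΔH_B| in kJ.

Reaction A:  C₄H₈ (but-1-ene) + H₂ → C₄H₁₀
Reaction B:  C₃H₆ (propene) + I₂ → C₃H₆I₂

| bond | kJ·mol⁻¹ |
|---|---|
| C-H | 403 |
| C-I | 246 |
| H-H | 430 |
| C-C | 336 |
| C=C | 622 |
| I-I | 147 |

Reaction A, by 31 kJ

Reaction A:
  Bonds broken (reactants):
    C-C: 2 × 336 = 672
    C-H: 8 × 403 = 3224
    C=C: 1 × 622 = 622
    H-H: 1 × 430 = 430
    Σ(broken) = 4948 kJ
  Bonds formed (products):
    C-C: 3 × 336 = 1008
    C-H: 10 × 403 = 4030
    Σ(formed) = 5038 kJ
  ΔH_A = 4948 − 5038 = −90 kJ
Reaction B:
  Bonds broken (reactants):
    C-C: 1 × 336 = 336
    C-H: 6 × 403 = 2418
    C=C: 1 × 622 = 622
    I-I: 1 × 147 = 147
    Σ(broken) = 3523 kJ
  Bonds formed (products):
    C-C: 2 × 336 = 672
    C-H: 6 × 403 = 2418
    C-I: 2 × 246 = 492
    Σ(formed) = 3582 kJ
  ΔH_B = 3523 − 3582 = −59 kJ
ΔH_A − ΔH_B = −31 kJ, so reaction A has the more negative ΔH; |ΔH_A − ΔH_B| = 31 kJ.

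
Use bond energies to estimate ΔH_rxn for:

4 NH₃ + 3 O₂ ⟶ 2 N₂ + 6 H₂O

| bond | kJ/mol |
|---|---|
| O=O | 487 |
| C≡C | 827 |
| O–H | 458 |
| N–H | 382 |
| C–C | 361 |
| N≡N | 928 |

ΔH ≈ −1307 kJ

Bonds broken (reactants):
  N–H: 12 × 382 = 4584
  O=O: 3 × 487 = 1461
  Σ(broken) = 6045 kJ
Bonds formed (products):
  N≡N: 2 × 928 = 1856
  O–H: 12 × 458 = 5496
  Σ(formed) = 7352 kJ
ΔH = Σ(broken) − Σ(formed) = 6045 − 7352 = −1307 kJ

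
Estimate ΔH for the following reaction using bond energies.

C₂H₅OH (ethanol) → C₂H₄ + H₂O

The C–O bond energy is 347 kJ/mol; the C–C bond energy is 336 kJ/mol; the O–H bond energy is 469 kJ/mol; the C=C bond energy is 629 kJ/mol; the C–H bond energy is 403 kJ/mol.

ΔH ≈ −12 kJ

Bonds broken (reactants):
  C–C: 1 × 336 = 336
  C–H: 5 × 403 = 2015
  C–O: 1 × 347 = 347
  O–H: 1 × 469 = 469
  Σ(broken) = 3167 kJ
Bonds formed (products):
  C–H: 4 × 403 = 1612
  C=C: 1 × 629 = 629
  O–H: 2 × 469 = 938
  Σ(formed) = 3179 kJ
ΔH = Σ(broken) − Σ(formed) = 3167 − 3179 = −12 kJ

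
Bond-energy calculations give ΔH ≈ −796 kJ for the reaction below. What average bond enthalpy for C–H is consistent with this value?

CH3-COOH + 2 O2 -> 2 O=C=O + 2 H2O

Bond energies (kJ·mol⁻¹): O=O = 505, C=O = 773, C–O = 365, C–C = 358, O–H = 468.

D(C–H) ≈ 398 kJ/mol

Let D be the C–H bond energy.
Σ(broken) = 1×358 + 3×D + 1×365 + 1×773 + 1×468 + 2×505 = 2974 + 3D
Σ(formed) = 4×773 + 4×468 = 4964
ΔH = Σ(broken) − Σ(formed) = (2974 + 3D) − (4964) = −1990 + 3D
Setting this equal to −796 kJ gives 3D = 1194, so D = 398 kJ/mol.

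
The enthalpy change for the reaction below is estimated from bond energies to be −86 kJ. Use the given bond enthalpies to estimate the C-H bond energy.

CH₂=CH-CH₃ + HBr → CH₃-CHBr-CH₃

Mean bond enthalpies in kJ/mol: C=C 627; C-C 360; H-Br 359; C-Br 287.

Let D be the C-H bond energy.
Σ(broken) = 1×360 + 6×D + 1×627 + 1×359 = 1346 + 6D
Σ(formed) = 1×287 + 2×360 + 7×D = 1007 + 7D
ΔH = Σ(broken) − Σ(formed) = (1346 + 6D) − (1007 + 7D) = +339 − D
Setting this equal to −86 kJ gives D = 425 kJ/mol.

D(C-H) ≈ 425 kJ/mol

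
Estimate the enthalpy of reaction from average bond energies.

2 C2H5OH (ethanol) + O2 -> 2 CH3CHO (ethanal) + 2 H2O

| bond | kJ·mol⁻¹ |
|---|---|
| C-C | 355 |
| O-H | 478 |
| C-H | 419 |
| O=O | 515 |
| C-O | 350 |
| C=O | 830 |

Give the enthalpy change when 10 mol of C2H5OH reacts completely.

ΔH = −2815 kJ

Bonds broken (reactants):
  C-C: 2 × 355 = 710
  C-H: 10 × 419 = 4190
  C-O: 2 × 350 = 700
  O-H: 2 × 478 = 956
  O=O: 1 × 515 = 515
  Σ(broken) = 7071 kJ
Bonds formed (products):
  C-C: 2 × 355 = 710
  C-H: 8 × 419 = 3352
  C=O: 2 × 830 = 1660
  O-H: 4 × 478 = 1912
  Σ(formed) = 7634 kJ
ΔH = Σ(broken) − Σ(formed) = 7071 − 7634 = −563 kJ
For 5× the reaction as written: 5 × (−563) = −2815 kJ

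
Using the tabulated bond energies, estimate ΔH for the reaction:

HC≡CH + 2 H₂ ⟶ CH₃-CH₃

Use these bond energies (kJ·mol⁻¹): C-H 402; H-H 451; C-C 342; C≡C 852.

Bonds broken (reactants):
  C≡C: 1 × 852 = 852
  C-H: 2 × 402 = 804
  H-H: 2 × 451 = 902
  Σ(broken) = 2558 kJ
Bonds formed (products):
  C-C: 1 × 342 = 342
  C-H: 6 × 402 = 2412
  Σ(formed) = 2754 kJ
ΔH = Σ(broken) − Σ(formed) = 2558 − 2754 = −196 kJ

ΔH ≈ −196 kJ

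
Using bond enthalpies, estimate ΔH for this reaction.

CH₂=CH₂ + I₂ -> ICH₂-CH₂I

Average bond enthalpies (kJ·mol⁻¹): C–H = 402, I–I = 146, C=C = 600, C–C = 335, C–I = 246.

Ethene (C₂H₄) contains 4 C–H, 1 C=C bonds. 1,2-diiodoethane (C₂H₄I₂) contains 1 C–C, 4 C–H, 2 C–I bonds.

ΔH ≈ −81 kJ

Bonds broken (reactants):
  C–H: 4 × 402 = 1608
  C=C: 1 × 600 = 600
  I–I: 1 × 146 = 146
  Σ(broken) = 2354 kJ
Bonds formed (products):
  C–C: 1 × 335 = 335
  C–H: 4 × 402 = 1608
  C–I: 2 × 246 = 492
  Σ(formed) = 2435 kJ
ΔH = Σ(broken) − Σ(formed) = 2354 − 2435 = −81 kJ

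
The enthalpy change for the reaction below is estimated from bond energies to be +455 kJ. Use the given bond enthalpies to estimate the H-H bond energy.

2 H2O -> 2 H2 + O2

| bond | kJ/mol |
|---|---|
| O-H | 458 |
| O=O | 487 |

D(H-H) ≈ 445 kJ/mol

Let D be the H-H bond energy.
Σ(broken) = 4×458 = 1832
Σ(formed) = 2×D + 1×487 = 487 + 2D
ΔH = Σ(broken) − Σ(formed) = (1832) − (487 + 2D) = +1345 − 2D
Setting this equal to +455 kJ gives 2D = 890, so D = 445 kJ/mol.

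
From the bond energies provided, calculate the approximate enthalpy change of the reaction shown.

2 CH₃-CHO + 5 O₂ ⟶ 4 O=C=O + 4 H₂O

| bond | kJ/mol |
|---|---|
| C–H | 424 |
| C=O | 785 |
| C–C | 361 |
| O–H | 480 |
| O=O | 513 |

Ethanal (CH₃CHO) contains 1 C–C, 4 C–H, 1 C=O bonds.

ΔH ≈ −1871 kJ

Bonds broken (reactants):
  C–C: 2 × 361 = 722
  C–H: 8 × 424 = 3392
  C=O: 2 × 785 = 1570
  O=O: 5 × 513 = 2565
  Σ(broken) = 8249 kJ
Bonds formed (products):
  C=O: 8 × 785 = 6280
  O–H: 8 × 480 = 3840
  Σ(formed) = 10120 kJ
ΔH = Σ(broken) − Σ(formed) = 8249 − 10120 = −1871 kJ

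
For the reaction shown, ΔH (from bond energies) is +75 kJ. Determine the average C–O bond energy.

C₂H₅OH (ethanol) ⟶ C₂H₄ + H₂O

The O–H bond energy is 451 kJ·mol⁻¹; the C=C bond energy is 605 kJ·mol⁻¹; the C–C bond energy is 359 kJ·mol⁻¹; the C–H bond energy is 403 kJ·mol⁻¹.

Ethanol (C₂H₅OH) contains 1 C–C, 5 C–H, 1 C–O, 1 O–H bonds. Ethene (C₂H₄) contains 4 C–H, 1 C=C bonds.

D(C–O) ≈ 369 kJ/mol

Let D be the C–O bond energy.
Σ(broken) = 1×359 + 5×403 + 1×D + 1×451 = 2825 + D
Σ(formed) = 4×403 + 1×605 + 2×451 = 3119
ΔH = Σ(broken) − Σ(formed) = (2825 + D) − (3119) = −294 + D
Setting this equal to +75 kJ gives D = 369 kJ/mol.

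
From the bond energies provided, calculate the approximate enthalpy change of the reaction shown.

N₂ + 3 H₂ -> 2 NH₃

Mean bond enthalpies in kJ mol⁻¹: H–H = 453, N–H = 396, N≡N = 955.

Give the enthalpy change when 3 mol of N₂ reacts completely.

Bonds broken (reactants):
  H–H: 3 × 453 = 1359
  N≡N: 1 × 955 = 955
  Σ(broken) = 2314 kJ
Bonds formed (products):
  N–H: 6 × 396 = 2376
  Σ(formed) = 2376 kJ
ΔH = Σ(broken) − Σ(formed) = 2314 − 2376 = −62 kJ
For 3× the reaction as written: 3 × (−62) = −186 kJ

ΔH = −186 kJ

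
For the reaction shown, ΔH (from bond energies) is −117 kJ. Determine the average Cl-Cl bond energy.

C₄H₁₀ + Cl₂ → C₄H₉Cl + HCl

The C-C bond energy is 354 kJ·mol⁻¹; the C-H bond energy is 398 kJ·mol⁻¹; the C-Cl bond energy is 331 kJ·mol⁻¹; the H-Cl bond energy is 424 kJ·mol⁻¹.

D(Cl-Cl) ≈ 240 kJ/mol

Let D be the Cl-Cl bond energy.
Σ(broken) = 3×354 + 10×398 + 1×D = 5042 + D
Σ(formed) = 3×354 + 1×331 + 9×398 + 1×424 = 5399
ΔH = Σ(broken) − Σ(formed) = (5042 + D) − (5399) = −357 + D
Setting this equal to −117 kJ gives D = 240 kJ/mol.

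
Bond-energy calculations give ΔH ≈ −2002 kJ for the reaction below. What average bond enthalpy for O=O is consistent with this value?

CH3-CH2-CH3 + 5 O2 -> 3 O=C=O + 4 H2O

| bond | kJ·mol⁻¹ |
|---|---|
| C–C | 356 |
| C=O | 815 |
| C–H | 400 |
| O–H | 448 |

Let D be the O=O bond energy.
Σ(broken) = 2×356 + 8×400 + 5×D = 3912 + 5D
Σ(formed) = 6×815 + 8×448 = 8474
ΔH = Σ(broken) − Σ(formed) = (3912 + 5D) − (8474) = −4562 + 5D
Setting this equal to −2002 kJ gives 5D = 2560, so D = 512 kJ/mol.

D(O=O) ≈ 512 kJ/mol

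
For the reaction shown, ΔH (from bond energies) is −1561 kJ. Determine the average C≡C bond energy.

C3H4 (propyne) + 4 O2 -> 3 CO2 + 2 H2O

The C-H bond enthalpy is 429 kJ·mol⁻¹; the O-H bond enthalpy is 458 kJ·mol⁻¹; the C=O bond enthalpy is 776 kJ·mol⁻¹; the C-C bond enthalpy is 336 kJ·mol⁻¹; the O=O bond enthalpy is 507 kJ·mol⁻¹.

Let D be the C≡C bond energy.
Σ(broken) = 1×D + 1×336 + 4×429 + 4×507 = 4080 + D
Σ(formed) = 6×776 + 4×458 = 6488
ΔH = Σ(broken) − Σ(formed) = (4080 + D) − (6488) = −2408 + D
Setting this equal to −1561 kJ gives D = 847 kJ/mol.

D(C≡C) ≈ 847 kJ/mol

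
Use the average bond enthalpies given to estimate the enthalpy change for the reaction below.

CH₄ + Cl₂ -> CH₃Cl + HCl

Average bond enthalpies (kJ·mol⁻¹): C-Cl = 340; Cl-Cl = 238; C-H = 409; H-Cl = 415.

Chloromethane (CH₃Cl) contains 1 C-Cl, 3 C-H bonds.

ΔH ≈ −108 kJ

Bonds broken (reactants):
  C-H: 4 × 409 = 1636
  Cl-Cl: 1 × 238 = 238
  Σ(broken) = 1874 kJ
Bonds formed (products):
  C-Cl: 1 × 340 = 340
  C-H: 3 × 409 = 1227
  H-Cl: 1 × 415 = 415
  Σ(formed) = 1982 kJ
ΔH = Σ(broken) − Σ(formed) = 1874 − 1982 = −108 kJ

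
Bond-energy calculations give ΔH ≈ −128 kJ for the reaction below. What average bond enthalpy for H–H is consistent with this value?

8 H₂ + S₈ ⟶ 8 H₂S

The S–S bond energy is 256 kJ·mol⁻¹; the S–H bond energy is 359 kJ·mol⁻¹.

D(H–H) ≈ 446 kJ/mol

Let D be the H–H bond energy.
Σ(broken) = 8×D + 8×256 = 2048 + 8D
Σ(formed) = 16×359 = 5744
ΔH = Σ(broken) − Σ(formed) = (2048 + 8D) − (5744) = −3696 + 8D
Setting this equal to −128 kJ gives 8D = 3568, so D = 446 kJ/mol.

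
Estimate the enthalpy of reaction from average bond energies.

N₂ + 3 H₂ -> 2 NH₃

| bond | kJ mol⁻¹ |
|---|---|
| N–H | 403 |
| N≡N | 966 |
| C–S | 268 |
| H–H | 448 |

ΔH ≈ −108 kJ

Bonds broken (reactants):
  H–H: 3 × 448 = 1344
  N≡N: 1 × 966 = 966
  Σ(broken) = 2310 kJ
Bonds formed (products):
  N–H: 6 × 403 = 2418
  Σ(formed) = 2418 kJ
ΔH = Σ(broken) − Σ(formed) = 2310 − 2418 = −108 kJ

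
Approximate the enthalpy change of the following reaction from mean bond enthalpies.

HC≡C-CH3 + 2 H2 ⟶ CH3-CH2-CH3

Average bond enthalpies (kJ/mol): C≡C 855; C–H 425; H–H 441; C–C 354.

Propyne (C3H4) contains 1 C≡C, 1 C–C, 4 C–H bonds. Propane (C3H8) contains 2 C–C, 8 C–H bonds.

Bonds broken (reactants):
  C≡C: 1 × 855 = 855
  C–C: 1 × 354 = 354
  C–H: 4 × 425 = 1700
  H–H: 2 × 441 = 882
  Σ(broken) = 3791 kJ
Bonds formed (products):
  C–C: 2 × 354 = 708
  C–H: 8 × 425 = 3400
  Σ(formed) = 4108 kJ
ΔH = Σ(broken) − Σ(formed) = 3791 − 4108 = −317 kJ

ΔH ≈ −317 kJ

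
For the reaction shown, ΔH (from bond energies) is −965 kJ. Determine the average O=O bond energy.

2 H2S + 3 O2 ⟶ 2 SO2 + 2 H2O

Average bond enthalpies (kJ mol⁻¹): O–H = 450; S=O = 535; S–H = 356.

Let D be the O=O bond energy.
Σ(broken) = 3×D + 4×356 = 1424 + 3D
Σ(formed) = 4×450 + 4×535 = 3940
ΔH = Σ(broken) − Σ(formed) = (1424 + 3D) − (3940) = −2516 + 3D
Setting this equal to −965 kJ gives 3D = 1551, so D = 517 kJ/mol.

D(O=O) ≈ 517 kJ/mol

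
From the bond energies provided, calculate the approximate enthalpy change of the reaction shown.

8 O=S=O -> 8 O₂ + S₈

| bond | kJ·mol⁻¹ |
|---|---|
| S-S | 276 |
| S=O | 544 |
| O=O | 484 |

ΔH ≈ +2624 kJ

Bonds broken (reactants):
  S=O: 16 × 544 = 8704
  Σ(broken) = 8704 kJ
Bonds formed (products):
  O=O: 8 × 484 = 3872
  S-S: 8 × 276 = 2208
  Σ(formed) = 6080 kJ
ΔH = Σ(broken) − Σ(formed) = 8704 − 6080 = +2624 kJ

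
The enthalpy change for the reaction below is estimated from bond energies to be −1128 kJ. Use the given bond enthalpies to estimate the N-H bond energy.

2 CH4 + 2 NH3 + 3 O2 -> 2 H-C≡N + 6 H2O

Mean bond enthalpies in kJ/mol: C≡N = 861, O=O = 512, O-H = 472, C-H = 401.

D(N-H) ≈ 386 kJ/mol

Let D be the N-H bond energy.
Σ(broken) = 8×401 + 6×D + 3×512 = 4744 + 6D
Σ(formed) = 2×861 + 2×401 + 12×472 = 8188
ΔH = Σ(broken) − Σ(formed) = (4744 + 6D) − (8188) = −3444 + 6D
Setting this equal to −1128 kJ gives 6D = 2316, so D = 386 kJ/mol.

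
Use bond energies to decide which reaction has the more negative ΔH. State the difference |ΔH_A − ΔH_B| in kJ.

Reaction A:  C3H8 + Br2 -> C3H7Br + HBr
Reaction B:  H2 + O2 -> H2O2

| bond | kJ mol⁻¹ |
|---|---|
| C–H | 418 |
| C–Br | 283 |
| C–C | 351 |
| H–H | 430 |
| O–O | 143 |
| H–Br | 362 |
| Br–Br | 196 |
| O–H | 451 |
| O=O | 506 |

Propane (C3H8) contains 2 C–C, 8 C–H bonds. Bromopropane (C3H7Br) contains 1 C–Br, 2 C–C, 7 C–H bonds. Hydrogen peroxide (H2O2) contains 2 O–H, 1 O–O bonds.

Reaction A:
  Bonds broken (reactants):
    Br–Br: 1 × 196 = 196
    C–C: 2 × 351 = 702
    C–H: 8 × 418 = 3344
    Σ(broken) = 4242 kJ
  Bonds formed (products):
    C–Br: 1 × 283 = 283
    C–C: 2 × 351 = 702
    C–H: 7 × 418 = 2926
    H–Br: 1 × 362 = 362
    Σ(formed) = 4273 kJ
  ΔH_A = 4242 − 4273 = −31 kJ
Reaction B:
  Bonds broken (reactants):
    H–H: 1 × 430 = 430
    O=O: 1 × 506 = 506
    Σ(broken) = 936 kJ
  Bonds formed (products):
    O–H: 2 × 451 = 902
    O–O: 1 × 143 = 143
    Σ(formed) = 1045 kJ
  ΔH_B = 936 − 1045 = −109 kJ
ΔH_A − ΔH_B = +78 kJ, so reaction B has the more negative ΔH; |ΔH_A − ΔH_B| = 78 kJ.

Reaction B, by 78 kJ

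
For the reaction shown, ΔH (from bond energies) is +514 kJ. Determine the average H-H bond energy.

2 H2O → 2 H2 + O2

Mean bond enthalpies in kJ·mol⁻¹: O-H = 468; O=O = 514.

D(H-H) ≈ 422 kJ/mol

Let D be the H-H bond energy.
Σ(broken) = 4×468 = 1872
Σ(formed) = 2×D + 1×514 = 514 + 2D
ΔH = Σ(broken) − Σ(formed) = (1872) − (514 + 2D) = +1358 − 2D
Setting this equal to +514 kJ gives 2D = 844, so D = 422 kJ/mol.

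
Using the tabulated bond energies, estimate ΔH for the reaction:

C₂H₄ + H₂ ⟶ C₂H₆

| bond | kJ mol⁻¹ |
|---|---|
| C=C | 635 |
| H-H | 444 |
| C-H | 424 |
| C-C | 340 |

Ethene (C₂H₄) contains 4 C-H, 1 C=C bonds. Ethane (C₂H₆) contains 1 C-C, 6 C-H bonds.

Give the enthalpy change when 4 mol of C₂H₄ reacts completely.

Bonds broken (reactants):
  C-H: 4 × 424 = 1696
  C=C: 1 × 635 = 635
  H-H: 1 × 444 = 444
  Σ(broken) = 2775 kJ
Bonds formed (products):
  C-C: 1 × 340 = 340
  C-H: 6 × 424 = 2544
  Σ(formed) = 2884 kJ
ΔH = Σ(broken) − Σ(formed) = 2775 − 2884 = −109 kJ
For 4× the reaction as written: 4 × (−109) = −436 kJ

ΔH = −436 kJ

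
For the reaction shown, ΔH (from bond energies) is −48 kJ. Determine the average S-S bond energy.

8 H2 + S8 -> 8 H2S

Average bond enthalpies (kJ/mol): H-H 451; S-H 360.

Let D be the S-S bond energy.
Σ(broken) = 8×451 + 8×D = 3608 + 8D
Σ(formed) = 16×360 = 5760
ΔH = Σ(broken) − Σ(formed) = (3608 + 8D) − (5760) = −2152 + 8D
Setting this equal to −48 kJ gives 8D = 2104, so D = 263 kJ/mol.

D(S-S) ≈ 263 kJ/mol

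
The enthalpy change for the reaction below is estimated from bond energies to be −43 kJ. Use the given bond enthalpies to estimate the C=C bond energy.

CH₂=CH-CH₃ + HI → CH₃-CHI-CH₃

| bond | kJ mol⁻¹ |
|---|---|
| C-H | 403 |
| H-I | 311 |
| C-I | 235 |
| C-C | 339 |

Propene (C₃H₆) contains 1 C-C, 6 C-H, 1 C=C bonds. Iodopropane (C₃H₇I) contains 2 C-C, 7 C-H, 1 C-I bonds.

D(C=C) ≈ 623 kJ/mol

Let D be the C=C bond energy.
Σ(broken) = 1×339 + 6×403 + 1×D + 1×311 = 3068 + D
Σ(formed) = 2×339 + 7×403 + 1×235 = 3734
ΔH = Σ(broken) − Σ(formed) = (3068 + D) − (3734) = −666 + D
Setting this equal to −43 kJ gives D = 623 kJ/mol.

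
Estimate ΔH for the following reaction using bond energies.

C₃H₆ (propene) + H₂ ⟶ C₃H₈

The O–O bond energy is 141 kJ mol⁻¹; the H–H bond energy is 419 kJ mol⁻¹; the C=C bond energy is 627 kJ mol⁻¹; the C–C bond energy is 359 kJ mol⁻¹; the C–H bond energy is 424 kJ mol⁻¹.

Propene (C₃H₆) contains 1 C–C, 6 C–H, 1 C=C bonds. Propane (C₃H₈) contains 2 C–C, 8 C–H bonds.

Bonds broken (reactants):
  C–C: 1 × 359 = 359
  C–H: 6 × 424 = 2544
  C=C: 1 × 627 = 627
  H–H: 1 × 419 = 419
  Σ(broken) = 3949 kJ
Bonds formed (products):
  C–C: 2 × 359 = 718
  C–H: 8 × 424 = 3392
  Σ(formed) = 4110 kJ
ΔH = Σ(broken) − Σ(formed) = 3949 − 4110 = −161 kJ

ΔH ≈ −161 kJ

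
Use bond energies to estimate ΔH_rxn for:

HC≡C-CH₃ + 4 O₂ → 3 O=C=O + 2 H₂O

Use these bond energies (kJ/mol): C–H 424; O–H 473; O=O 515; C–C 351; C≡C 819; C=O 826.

Bonds broken (reactants):
  C≡C: 1 × 819 = 819
  C–C: 1 × 351 = 351
  C–H: 4 × 424 = 1696
  O=O: 4 × 515 = 2060
  Σ(broken) = 4926 kJ
Bonds formed (products):
  C=O: 6 × 826 = 4956
  O–H: 4 × 473 = 1892
  Σ(formed) = 6848 kJ
ΔH = Σ(broken) − Σ(formed) = 4926 − 6848 = −1922 kJ

ΔH ≈ −1922 kJ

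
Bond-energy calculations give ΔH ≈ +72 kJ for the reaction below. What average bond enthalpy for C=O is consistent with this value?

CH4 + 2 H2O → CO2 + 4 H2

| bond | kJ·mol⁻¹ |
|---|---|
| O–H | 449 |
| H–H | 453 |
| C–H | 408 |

Let D be the C=O bond energy.
Σ(broken) = 4×408 + 4×449 = 3428
Σ(formed) = 2×D + 4×453 = 1812 + 2D
ΔH = Σ(broken) − Σ(formed) = (3428) − (1812 + 2D) = +1616 − 2D
Setting this equal to +72 kJ gives 2D = 1544, so D = 772 kJ/mol.

D(C=O) ≈ 772 kJ/mol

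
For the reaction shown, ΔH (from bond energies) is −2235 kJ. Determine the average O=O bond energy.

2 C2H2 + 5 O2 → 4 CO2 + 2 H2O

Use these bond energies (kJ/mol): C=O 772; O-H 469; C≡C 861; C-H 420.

Let D be the O=O bond energy.
Σ(broken) = 2×861 + 4×420 + 5×D = 3402 + 5D
Σ(formed) = 8×772 + 4×469 = 8052
ΔH = Σ(broken) − Σ(formed) = (3402 + 5D) − (8052) = −4650 + 5D
Setting this equal to −2235 kJ gives 5D = 2415, so D = 483 kJ/mol.

D(O=O) ≈ 483 kJ/mol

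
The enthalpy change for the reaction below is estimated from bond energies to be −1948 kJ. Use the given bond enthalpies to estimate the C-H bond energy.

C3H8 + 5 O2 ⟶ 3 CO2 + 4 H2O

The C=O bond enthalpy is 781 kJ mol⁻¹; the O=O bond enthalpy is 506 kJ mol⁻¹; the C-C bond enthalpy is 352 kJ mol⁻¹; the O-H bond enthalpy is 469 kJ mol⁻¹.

Let D be the C-H bond energy.
Σ(broken) = 2×352 + 8×D + 5×506 = 3234 + 8D
Σ(formed) = 6×781 + 8×469 = 8438
ΔH = Σ(broken) − Σ(formed) = (3234 + 8D) − (8438) = −5204 + 8D
Setting this equal to −1948 kJ gives 8D = 3256, so D = 407 kJ/mol.

D(C-H) ≈ 407 kJ/mol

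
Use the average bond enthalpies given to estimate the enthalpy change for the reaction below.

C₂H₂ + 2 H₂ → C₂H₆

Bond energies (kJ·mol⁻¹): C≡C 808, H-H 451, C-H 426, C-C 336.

ΔH ≈ −330 kJ

Bonds broken (reactants):
  C≡C: 1 × 808 = 808
  C-H: 2 × 426 = 852
  H-H: 2 × 451 = 902
  Σ(broken) = 2562 kJ
Bonds formed (products):
  C-C: 1 × 336 = 336
  C-H: 6 × 426 = 2556
  Σ(formed) = 2892 kJ
ΔH = Σ(broken) − Σ(formed) = 2562 − 2892 = −330 kJ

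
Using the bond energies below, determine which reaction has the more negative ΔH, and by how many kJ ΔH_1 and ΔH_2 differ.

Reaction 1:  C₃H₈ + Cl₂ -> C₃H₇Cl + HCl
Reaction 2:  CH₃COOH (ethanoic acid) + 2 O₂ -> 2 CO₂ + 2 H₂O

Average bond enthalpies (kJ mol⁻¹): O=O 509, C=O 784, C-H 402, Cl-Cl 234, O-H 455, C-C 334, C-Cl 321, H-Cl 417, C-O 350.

Reaction 1:
  Bonds broken (reactants):
    C-C: 2 × 334 = 668
    C-H: 8 × 402 = 3216
    Cl-Cl: 1 × 234 = 234
    Σ(broken) = 4118 kJ
  Bonds formed (products):
    C-C: 2 × 334 = 668
    C-Cl: 1 × 321 = 321
    C-H: 7 × 402 = 2814
    H-Cl: 1 × 417 = 417
    Σ(formed) = 4220 kJ
  ΔH_1 = 4118 − 4220 = −102 kJ
Reaction 2:
  Bonds broken (reactants):
    C-C: 1 × 334 = 334
    C-H: 3 × 402 = 1206
    C-O: 1 × 350 = 350
    C=O: 1 × 784 = 784
    O-H: 1 × 455 = 455
    O=O: 2 × 509 = 1018
    Σ(broken) = 4147 kJ
  Bonds formed (products):
    C=O: 4 × 784 = 3136
    O-H: 4 × 455 = 1820
    Σ(formed) = 4956 kJ
  ΔH_2 = 4147 − 4956 = −809 kJ
ΔH_1 − ΔH_2 = +707 kJ, so reaction 2 has the more negative ΔH; |ΔH_1 − ΔH_2| = 707 kJ.

Reaction 2, by 707 kJ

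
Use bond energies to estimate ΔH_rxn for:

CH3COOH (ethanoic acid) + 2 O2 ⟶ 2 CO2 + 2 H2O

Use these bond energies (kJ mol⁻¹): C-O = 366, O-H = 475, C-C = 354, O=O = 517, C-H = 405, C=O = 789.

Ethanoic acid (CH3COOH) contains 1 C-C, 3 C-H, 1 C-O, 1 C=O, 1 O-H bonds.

ΔH ≈ −823 kJ

Bonds broken (reactants):
  C-C: 1 × 354 = 354
  C-H: 3 × 405 = 1215
  C-O: 1 × 366 = 366
  C=O: 1 × 789 = 789
  O-H: 1 × 475 = 475
  O=O: 2 × 517 = 1034
  Σ(broken) = 4233 kJ
Bonds formed (products):
  C=O: 4 × 789 = 3156
  O-H: 4 × 475 = 1900
  Σ(formed) = 5056 kJ
ΔH = Σ(broken) − Σ(formed) = 4233 − 5056 = −823 kJ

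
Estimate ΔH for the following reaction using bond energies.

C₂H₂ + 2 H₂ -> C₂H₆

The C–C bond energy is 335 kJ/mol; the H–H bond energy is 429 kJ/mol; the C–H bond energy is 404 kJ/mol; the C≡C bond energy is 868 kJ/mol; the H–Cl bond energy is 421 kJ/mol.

ΔH ≈ −225 kJ

Bonds broken (reactants):
  C≡C: 1 × 868 = 868
  C–H: 2 × 404 = 808
  H–H: 2 × 429 = 858
  Σ(broken) = 2534 kJ
Bonds formed (products):
  C–C: 1 × 335 = 335
  C–H: 6 × 404 = 2424
  Σ(formed) = 2759 kJ
ΔH = Σ(broken) − Σ(formed) = 2534 − 2759 = −225 kJ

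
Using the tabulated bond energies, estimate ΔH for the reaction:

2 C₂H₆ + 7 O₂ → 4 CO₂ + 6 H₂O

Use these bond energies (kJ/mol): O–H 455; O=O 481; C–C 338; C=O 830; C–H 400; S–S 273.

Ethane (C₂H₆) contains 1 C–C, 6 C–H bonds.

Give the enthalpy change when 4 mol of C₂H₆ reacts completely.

ΔH = −6514 kJ

Bonds broken (reactants):
  C–C: 2 × 338 = 676
  C–H: 12 × 400 = 4800
  O=O: 7 × 481 = 3367
  Σ(broken) = 8843 kJ
Bonds formed (products):
  C=O: 8 × 830 = 6640
  O–H: 12 × 455 = 5460
  Σ(formed) = 12100 kJ
ΔH = Σ(broken) − Σ(formed) = 8843 − 12100 = −3257 kJ
For 2× the reaction as written: 2 × (−3257) = −6514 kJ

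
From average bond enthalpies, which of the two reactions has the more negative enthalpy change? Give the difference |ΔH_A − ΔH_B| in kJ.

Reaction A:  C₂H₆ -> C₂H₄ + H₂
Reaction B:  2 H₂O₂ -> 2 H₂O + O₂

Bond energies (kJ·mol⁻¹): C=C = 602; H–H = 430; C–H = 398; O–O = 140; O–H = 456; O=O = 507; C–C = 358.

Reaction A:
  Bonds broken (reactants):
    C–C: 1 × 358 = 358
    C–H: 6 × 398 = 2388
    Σ(broken) = 2746 kJ
  Bonds formed (products):
    C–H: 4 × 398 = 1592
    C=C: 1 × 602 = 602
    H–H: 1 × 430 = 430
    Σ(formed) = 2624 kJ
  ΔH_A = 2746 − 2624 = +122 kJ
Reaction B:
  Bonds broken (reactants):
    O–H: 4 × 456 = 1824
    O–O: 2 × 140 = 280
    Σ(broken) = 2104 kJ
  Bonds formed (products):
    O–H: 4 × 456 = 1824
    O=O: 1 × 507 = 507
    Σ(formed) = 2331 kJ
  ΔH_B = 2104 − 2331 = −227 kJ
ΔH_A − ΔH_B = +349 kJ, so reaction B has the more negative ΔH; |ΔH_A − ΔH_B| = 349 kJ.

Reaction B, by 349 kJ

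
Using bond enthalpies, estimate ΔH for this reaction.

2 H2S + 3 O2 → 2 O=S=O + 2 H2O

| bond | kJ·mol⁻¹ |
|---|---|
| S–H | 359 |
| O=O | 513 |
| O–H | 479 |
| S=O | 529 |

ΔH ≈ −1057 kJ

Bonds broken (reactants):
  O=O: 3 × 513 = 1539
  S–H: 4 × 359 = 1436
  Σ(broken) = 2975 kJ
Bonds formed (products):
  O–H: 4 × 479 = 1916
  S=O: 4 × 529 = 2116
  Σ(formed) = 4032 kJ
ΔH = Σ(broken) − Σ(formed) = 2975 − 4032 = −1057 kJ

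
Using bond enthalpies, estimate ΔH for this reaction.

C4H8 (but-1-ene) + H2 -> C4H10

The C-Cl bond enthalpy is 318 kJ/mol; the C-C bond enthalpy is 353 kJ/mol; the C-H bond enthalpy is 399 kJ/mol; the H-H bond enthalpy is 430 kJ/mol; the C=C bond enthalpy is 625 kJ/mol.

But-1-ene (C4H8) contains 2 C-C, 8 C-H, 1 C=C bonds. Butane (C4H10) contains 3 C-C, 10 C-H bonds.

Bonds broken (reactants):
  C-C: 2 × 353 = 706
  C-H: 8 × 399 = 3192
  C=C: 1 × 625 = 625
  H-H: 1 × 430 = 430
  Σ(broken) = 4953 kJ
Bonds formed (products):
  C-C: 3 × 353 = 1059
  C-H: 10 × 399 = 3990
  Σ(formed) = 5049 kJ
ΔH = Σ(broken) − Σ(formed) = 4953 − 5049 = −96 kJ

ΔH ≈ −96 kJ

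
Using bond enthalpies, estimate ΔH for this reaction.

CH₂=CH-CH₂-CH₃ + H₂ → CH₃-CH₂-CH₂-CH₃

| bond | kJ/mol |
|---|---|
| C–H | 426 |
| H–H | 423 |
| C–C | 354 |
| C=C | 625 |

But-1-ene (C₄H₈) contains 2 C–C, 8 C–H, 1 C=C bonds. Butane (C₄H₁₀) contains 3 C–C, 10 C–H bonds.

Bonds broken (reactants):
  C–C: 2 × 354 = 708
  C–H: 8 × 426 = 3408
  C=C: 1 × 625 = 625
  H–H: 1 × 423 = 423
  Σ(broken) = 5164 kJ
Bonds formed (products):
  C–C: 3 × 354 = 1062
  C–H: 10 × 426 = 4260
  Σ(formed) = 5322 kJ
ΔH = Σ(broken) − Σ(formed) = 5164 − 5322 = −158 kJ

ΔH ≈ −158 kJ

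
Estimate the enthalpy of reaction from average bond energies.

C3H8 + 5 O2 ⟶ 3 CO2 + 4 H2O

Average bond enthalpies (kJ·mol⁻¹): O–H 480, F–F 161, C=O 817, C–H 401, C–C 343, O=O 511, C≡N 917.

Bonds broken (reactants):
  C–C: 2 × 343 = 686
  C–H: 8 × 401 = 3208
  O=O: 5 × 511 = 2555
  Σ(broken) = 6449 kJ
Bonds formed (products):
  C=O: 6 × 817 = 4902
  O–H: 8 × 480 = 3840
  Σ(formed) = 8742 kJ
ΔH = Σ(broken) − Σ(formed) = 6449 − 8742 = −2293 kJ

ΔH ≈ −2293 kJ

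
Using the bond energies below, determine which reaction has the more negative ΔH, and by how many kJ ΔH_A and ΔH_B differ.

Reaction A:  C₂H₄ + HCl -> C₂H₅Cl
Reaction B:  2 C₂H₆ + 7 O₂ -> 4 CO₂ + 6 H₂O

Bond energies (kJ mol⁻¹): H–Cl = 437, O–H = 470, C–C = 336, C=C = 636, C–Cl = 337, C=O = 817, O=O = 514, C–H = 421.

Reaction A:
  Bonds broken (reactants):
    C–H: 4 × 421 = 1684
    C=C: 1 × 636 = 636
    H–Cl: 1 × 437 = 437
    Σ(broken) = 2757 kJ
  Bonds formed (products):
    C–C: 1 × 336 = 336
    C–Cl: 1 × 337 = 337
    C–H: 5 × 421 = 2105
    Σ(formed) = 2778 kJ
  ΔH_A = 2757 − 2778 = −21 kJ
Reaction B:
  Bonds broken (reactants):
    C–C: 2 × 336 = 672
    C–H: 12 × 421 = 5052
    O=O: 7 × 514 = 3598
    Σ(broken) = 9322 kJ
  Bonds formed (products):
    C=O: 8 × 817 = 6536
    O–H: 12 × 470 = 5640
    Σ(formed) = 12176 kJ
  ΔH_B = 9322 − 12176 = −2854 kJ
ΔH_A − ΔH_B = +2833 kJ, so reaction B has the more negative ΔH; |ΔH_A − ΔH_B| = 2833 kJ.

Reaction B, by 2833 kJ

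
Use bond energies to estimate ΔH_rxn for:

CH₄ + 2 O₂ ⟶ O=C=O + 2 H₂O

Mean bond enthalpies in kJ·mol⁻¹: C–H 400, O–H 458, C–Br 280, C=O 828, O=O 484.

ΔH ≈ −920 kJ

Bonds broken (reactants):
  C–H: 4 × 400 = 1600
  O=O: 2 × 484 = 968
  Σ(broken) = 2568 kJ
Bonds formed (products):
  C=O: 2 × 828 = 1656
  O–H: 4 × 458 = 1832
  Σ(formed) = 3488 kJ
ΔH = Σ(broken) − Σ(formed) = 2568 − 3488 = −920 kJ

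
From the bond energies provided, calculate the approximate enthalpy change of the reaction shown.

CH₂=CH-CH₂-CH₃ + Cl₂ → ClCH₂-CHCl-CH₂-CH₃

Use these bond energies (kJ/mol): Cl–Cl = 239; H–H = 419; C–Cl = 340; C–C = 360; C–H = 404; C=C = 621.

ΔH ≈ −180 kJ

Bonds broken (reactants):
  C–C: 2 × 360 = 720
  C–H: 8 × 404 = 3232
  C=C: 1 × 621 = 621
  Cl–Cl: 1 × 239 = 239
  Σ(broken) = 4812 kJ
Bonds formed (products):
  C–C: 3 × 360 = 1080
  C–Cl: 2 × 340 = 680
  C–H: 8 × 404 = 3232
  Σ(formed) = 4992 kJ
ΔH = Σ(broken) − Σ(formed) = 4812 − 4992 = −180 kJ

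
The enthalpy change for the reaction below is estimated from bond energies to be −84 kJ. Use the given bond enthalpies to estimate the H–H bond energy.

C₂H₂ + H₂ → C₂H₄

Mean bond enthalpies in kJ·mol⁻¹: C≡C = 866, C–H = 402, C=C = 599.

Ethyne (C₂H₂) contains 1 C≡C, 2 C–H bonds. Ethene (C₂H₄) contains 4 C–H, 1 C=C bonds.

D(H–H) ≈ 453 kJ/mol

Let D be the H–H bond energy.
Σ(broken) = 1×866 + 2×402 + 1×D = 1670 + D
Σ(formed) = 4×402 + 1×599 = 2207
ΔH = Σ(broken) − Σ(formed) = (1670 + D) − (2207) = −537 + D
Setting this equal to −84 kJ gives D = 453 kJ/mol.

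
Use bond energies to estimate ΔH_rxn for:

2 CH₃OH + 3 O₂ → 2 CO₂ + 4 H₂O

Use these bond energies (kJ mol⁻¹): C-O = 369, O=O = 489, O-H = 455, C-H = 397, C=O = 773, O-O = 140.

Bonds broken (reactants):
  C-H: 6 × 397 = 2382
  C-O: 2 × 369 = 738
  O-H: 2 × 455 = 910
  O=O: 3 × 489 = 1467
  Σ(broken) = 5497 kJ
Bonds formed (products):
  C=O: 4 × 773 = 3092
  O-H: 8 × 455 = 3640
  Σ(formed) = 6732 kJ
ΔH = Σ(broken) − Σ(formed) = 5497 − 6732 = −1235 kJ

ΔH ≈ −1235 kJ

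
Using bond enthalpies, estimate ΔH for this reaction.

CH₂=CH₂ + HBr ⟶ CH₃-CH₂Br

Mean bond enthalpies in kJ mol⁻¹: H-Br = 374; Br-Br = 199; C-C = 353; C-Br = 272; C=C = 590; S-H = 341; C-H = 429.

Bonds broken (reactants):
  C-H: 4 × 429 = 1716
  C=C: 1 × 590 = 590
  H-Br: 1 × 374 = 374
  Σ(broken) = 2680 kJ
Bonds formed (products):
  C-Br: 1 × 272 = 272
  C-C: 1 × 353 = 353
  C-H: 5 × 429 = 2145
  Σ(formed) = 2770 kJ
ΔH = Σ(broken) − Σ(formed) = 2680 − 2770 = −90 kJ

ΔH ≈ −90 kJ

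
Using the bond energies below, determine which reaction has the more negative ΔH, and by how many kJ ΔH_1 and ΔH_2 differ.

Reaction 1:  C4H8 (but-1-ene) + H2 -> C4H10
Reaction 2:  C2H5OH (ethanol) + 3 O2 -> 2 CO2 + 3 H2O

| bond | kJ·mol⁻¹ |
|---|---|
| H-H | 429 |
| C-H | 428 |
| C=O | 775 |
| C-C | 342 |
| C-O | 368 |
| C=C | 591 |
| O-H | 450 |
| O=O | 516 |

Reaction 2, by 774 kJ

Reaction 1:
  Bonds broken (reactants):
    C-C: 2 × 342 = 684
    C-H: 8 × 428 = 3424
    C=C: 1 × 591 = 591
    H-H: 1 × 429 = 429
    Σ(broken) = 5128 kJ
  Bonds formed (products):
    C-C: 3 × 342 = 1026
    C-H: 10 × 428 = 4280
    Σ(formed) = 5306 kJ
  ΔH_1 = 5128 − 5306 = −178 kJ
Reaction 2:
  Bonds broken (reactants):
    C-C: 1 × 342 = 342
    C-H: 5 × 428 = 2140
    C-O: 1 × 368 = 368
    O-H: 1 × 450 = 450
    O=O: 3 × 516 = 1548
    Σ(broken) = 4848 kJ
  Bonds formed (products):
    C=O: 4 × 775 = 3100
    O-H: 6 × 450 = 2700
    Σ(formed) = 5800 kJ
  ΔH_2 = 4848 − 5800 = −952 kJ
ΔH_1 − ΔH_2 = +774 kJ, so reaction 2 has the more negative ΔH; |ΔH_1 − ΔH_2| = 774 kJ.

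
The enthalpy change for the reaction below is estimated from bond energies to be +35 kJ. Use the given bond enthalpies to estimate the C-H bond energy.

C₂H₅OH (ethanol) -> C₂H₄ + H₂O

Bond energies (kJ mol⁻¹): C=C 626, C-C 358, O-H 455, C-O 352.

D(C-H) ≈ 406 kJ/mol

Let D be the C-H bond energy.
Σ(broken) = 1×358 + 5×D + 1×352 + 1×455 = 1165 + 5D
Σ(formed) = 4×D + 1×626 + 2×455 = 1536 + 4D
ΔH = Σ(broken) − Σ(formed) = (1165 + 5D) − (1536 + 4D) = −371 + D
Setting this equal to +35 kJ gives D = 406 kJ/mol.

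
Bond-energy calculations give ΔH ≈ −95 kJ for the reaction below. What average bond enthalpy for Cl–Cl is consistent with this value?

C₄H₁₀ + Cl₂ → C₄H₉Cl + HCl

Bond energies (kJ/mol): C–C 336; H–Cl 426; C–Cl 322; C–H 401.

Let D be the Cl–Cl bond energy.
Σ(broken) = 3×336 + 10×401 + 1×D = 5018 + D
Σ(formed) = 3×336 + 1×322 + 9×401 + 1×426 = 5365
ΔH = Σ(broken) − Σ(formed) = (5018 + D) − (5365) = −347 + D
Setting this equal to −95 kJ gives D = 252 kJ/mol.

D(Cl–Cl) ≈ 252 kJ/mol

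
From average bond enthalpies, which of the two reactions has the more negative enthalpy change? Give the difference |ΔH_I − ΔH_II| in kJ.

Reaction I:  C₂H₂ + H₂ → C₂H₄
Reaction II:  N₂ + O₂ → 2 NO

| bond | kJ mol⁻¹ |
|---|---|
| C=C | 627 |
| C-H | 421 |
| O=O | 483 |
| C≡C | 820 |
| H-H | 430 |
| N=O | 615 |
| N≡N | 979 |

Reaction I, by 451 kJ

Reaction I:
  Bonds broken (reactants):
    C≡C: 1 × 820 = 820
    C-H: 2 × 421 = 842
    H-H: 1 × 430 = 430
    Σ(broken) = 2092 kJ
  Bonds formed (products):
    C-H: 4 × 421 = 1684
    C=C: 1 × 627 = 627
    Σ(formed) = 2311 kJ
  ΔH_I = 2092 − 2311 = −219 kJ
Reaction II:
  Bonds broken (reactants):
    N≡N: 1 × 979 = 979
    O=O: 1 × 483 = 483
    Σ(broken) = 1462 kJ
  Bonds formed (products):
    N=O: 2 × 615 = 1230
    Σ(formed) = 1230 kJ
  ΔH_II = 1462 − 1230 = +232 kJ
ΔH_I − ΔH_II = −451 kJ, so reaction I has the more negative ΔH; |ΔH_I − ΔH_II| = 451 kJ.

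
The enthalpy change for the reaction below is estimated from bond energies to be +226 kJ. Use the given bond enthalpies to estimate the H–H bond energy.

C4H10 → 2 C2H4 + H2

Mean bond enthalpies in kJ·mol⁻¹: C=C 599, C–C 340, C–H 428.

D(H–H) ≈ 452 kJ/mol

Let D be the H–H bond energy.
Σ(broken) = 3×340 + 10×428 = 5300
Σ(formed) = 8×428 + 2×599 + 1×D = 4622 + D
ΔH = Σ(broken) − Σ(formed) = (5300) − (4622 + D) = +678 − D
Setting this equal to +226 kJ gives D = 452 kJ/mol.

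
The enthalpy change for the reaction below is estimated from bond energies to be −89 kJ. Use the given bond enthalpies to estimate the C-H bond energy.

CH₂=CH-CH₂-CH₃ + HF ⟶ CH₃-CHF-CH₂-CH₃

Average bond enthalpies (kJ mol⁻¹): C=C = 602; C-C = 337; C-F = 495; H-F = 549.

Let D be the C-H bond energy.
Σ(broken) = 2×337 + 8×D + 1×602 + 1×549 = 1825 + 8D
Σ(formed) = 3×337 + 1×495 + 9×D = 1506 + 9D
ΔH = Σ(broken) − Σ(formed) = (1825 + 8D) − (1506 + 9D) = +319 − D
Setting this equal to −89 kJ gives D = 408 kJ/mol.

D(C-H) ≈ 408 kJ/mol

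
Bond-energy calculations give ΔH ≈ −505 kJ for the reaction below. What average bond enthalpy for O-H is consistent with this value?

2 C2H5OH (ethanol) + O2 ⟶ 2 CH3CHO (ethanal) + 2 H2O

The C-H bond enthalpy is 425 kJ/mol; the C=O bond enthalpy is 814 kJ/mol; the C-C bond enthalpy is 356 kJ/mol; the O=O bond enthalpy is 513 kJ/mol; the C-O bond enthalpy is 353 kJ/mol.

D(O-H) ≈ 473 kJ/mol

Let D be the O-H bond energy.
Σ(broken) = 2×356 + 10×425 + 2×353 + 2×D + 1×513 = 6181 + 2D
Σ(formed) = 2×356 + 8×425 + 2×814 + 4×D = 5740 + 4D
ΔH = Σ(broken) − Σ(formed) = (6181 + 2D) − (5740 + 4D) = +441 − 2D
Setting this equal to −505 kJ gives 2D = 946, so D = 473 kJ/mol.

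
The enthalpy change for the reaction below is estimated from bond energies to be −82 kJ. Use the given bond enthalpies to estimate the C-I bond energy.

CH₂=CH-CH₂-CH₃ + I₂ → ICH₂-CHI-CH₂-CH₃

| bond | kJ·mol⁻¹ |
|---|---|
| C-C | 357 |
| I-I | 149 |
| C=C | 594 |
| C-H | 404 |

Let D be the C-I bond energy.
Σ(broken) = 2×357 + 8×404 + 1×594 + 1×149 = 4689
Σ(formed) = 3×357 + 8×404 + 2×D = 4303 + 2D
ΔH = Σ(broken) − Σ(formed) = (4689) − (4303 + 2D) = +386 − 2D
Setting this equal to −82 kJ gives 2D = 468, so D = 234 kJ/mol.

D(C-I) ≈ 234 kJ/mol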